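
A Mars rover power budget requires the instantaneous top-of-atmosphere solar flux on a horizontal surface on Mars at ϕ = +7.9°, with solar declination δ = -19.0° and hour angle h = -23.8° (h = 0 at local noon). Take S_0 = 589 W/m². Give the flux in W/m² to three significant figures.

478 W/m²

cos θ_z = sin ϕ sin δ + cos ϕ cos δ cos h = -0.044748 + 0.856901 = 0.812153.
Flux = S_0 · cos θ_z = 589 × 0.812153 = 478.4 W/m².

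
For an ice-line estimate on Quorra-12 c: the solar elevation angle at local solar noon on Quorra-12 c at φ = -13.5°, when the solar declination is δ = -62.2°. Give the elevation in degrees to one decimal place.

41.3°

At local noon the hour angle is zero, so the zenith angle equals |φ − δ| = |-13.5° − (-62.200°)| = 48.700°.
Elevation = 90° − 48.700° = 41.3°.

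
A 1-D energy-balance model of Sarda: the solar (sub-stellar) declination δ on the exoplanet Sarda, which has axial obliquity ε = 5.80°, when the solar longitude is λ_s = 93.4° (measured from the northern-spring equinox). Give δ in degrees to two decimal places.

δ = +5.79°

sin δ = sin ε · sin λ_s = sin 5.80° × sin 93.4° = 0.100878.
δ = arcsin(0.100878) = +5.79°.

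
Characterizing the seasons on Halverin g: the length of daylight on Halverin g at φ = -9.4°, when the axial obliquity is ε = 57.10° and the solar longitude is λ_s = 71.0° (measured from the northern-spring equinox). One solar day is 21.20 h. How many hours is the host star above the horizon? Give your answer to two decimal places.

9.13 h

Solar declination: sin δ = sin ε · sin λ_s = sin 57.10° × sin 71.0° = 0.79388, so δ = +52.549°.
cos H₀ = −tan φ · tan δ = −tan(-9.4°) × tan(+52.549°) = 0.2161, so H₀ = 1.3529 rad = 77.52°.
Daylight = 2H₀/(2π) × 21.20 h = (1.3529/π) × 21.20 = 9.13 h.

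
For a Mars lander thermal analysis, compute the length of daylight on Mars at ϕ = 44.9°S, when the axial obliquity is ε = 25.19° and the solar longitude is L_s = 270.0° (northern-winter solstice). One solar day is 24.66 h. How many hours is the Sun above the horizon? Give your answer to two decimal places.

Solar declination: sin δ = sin ε · sin L_s = sin 25.19° × sin 270.0° = -0.42562, so δ = -25.190°.
cos h₀ = −tan ϕ · tan δ = −tan(-44.9°) × tan(-25.190°) = -0.4687, so h₀ = 2.0586 rad = 117.95°.
Daylight = 2h₀/(2π) × 24.66 h = (2.0586/π) × 24.66 = 16.16 h.

16.16 h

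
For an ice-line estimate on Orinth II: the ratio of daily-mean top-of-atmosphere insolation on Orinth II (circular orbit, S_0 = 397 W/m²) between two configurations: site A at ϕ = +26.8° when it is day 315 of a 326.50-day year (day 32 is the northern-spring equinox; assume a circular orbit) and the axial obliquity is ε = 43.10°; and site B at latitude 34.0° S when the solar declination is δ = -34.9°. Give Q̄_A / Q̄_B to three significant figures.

Q̄_A / Q̄_B ≈ 0.353

— Configuration A (ϕ=+26.8°):
Solar longitude: L_s = 360° × (315 − 32)/326.50 = 312.037°.
sin δ = sin 43.10° × sin 312.037° = -0.50748, so δ = -30.496°.
cos h₀ = −tan(+26.8°) tan(-30.496°) = 0.2975, h₀ = 1.2687 rad.
Bracket: h₀ sin ϕ sin δ + cos ϕ cos δ sin h₀ = 1.2687×0.45088×-0.50748 + 0.89259×0.86166×0.95472 = -0.290295 + 0.734284 = 0.443989.
Q̄ = (S_0/π) × [bracket] = (397/π) × 0.443989 = 56.106 W/m².
— Configuration B (ϕ=-34.0°):
cos h₀ = −tan(-34.0°) tan(-34.900°) = -0.4705, h₀ = 2.0607 rad.
Bracket: h₀ sin ϕ sin δ + cos ϕ cos δ sin h₀ = 2.0607×-0.55919×-0.57215 + 0.82904×0.82015×0.88238 = 0.659302 + 0.599963 = 1.259265.
Q̄ = (S_0/π) × [bracket] = (397/π) × 1.259265 = 159.13 W/m².
Ratio Q̄_A / Q̄_B = 56.106 / 159.13 = 0.3526.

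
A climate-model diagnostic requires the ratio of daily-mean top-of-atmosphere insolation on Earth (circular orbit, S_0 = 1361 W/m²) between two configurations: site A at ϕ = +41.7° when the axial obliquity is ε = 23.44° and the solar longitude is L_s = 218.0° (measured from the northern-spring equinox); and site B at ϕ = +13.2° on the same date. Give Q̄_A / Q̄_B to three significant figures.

Q̄_A / Q̄_B ≈ 0.567

— Configuration A (ϕ=+41.7°):
Solar declination: sin δ = sin ε · sin L_s = sin 23.44° × sin 218.0° = -0.24490, so δ = -14.176°.
cos h₀ = −tan(+41.7°) tan(-14.176°) = 0.2251, h₀ = 1.3438 rad.
Bracket: h₀ sin ϕ sin δ + cos ϕ cos δ sin h₀ = 1.3438×0.66523×-0.24490 + 0.74664×0.96955×0.97435 = -0.218925 + 0.705337 = 0.486412.
Q̄ = (S_0/π) × [bracket] = (1361/π) × 0.486412 = 210.72 W/m².
— Configuration B (ϕ=+13.2°):
cos h₀ = −tan(+13.2°) tan(-14.176°) = 0.0592, h₀ = 1.5115 rad.
Bracket: h₀ sin ϕ sin δ + cos ϕ cos δ sin h₀ = 1.5115×0.22835×-0.24490 + 0.97358×0.96955×0.99824 = -0.084527 + 0.942273 = 0.857746.
Q̄ = (S_0/π) × [bracket] = (1361/π) × 0.857746 = 371.59 W/m².
Ratio Q̄_A / Q̄_B = 210.72 / 371.59 = 0.5671.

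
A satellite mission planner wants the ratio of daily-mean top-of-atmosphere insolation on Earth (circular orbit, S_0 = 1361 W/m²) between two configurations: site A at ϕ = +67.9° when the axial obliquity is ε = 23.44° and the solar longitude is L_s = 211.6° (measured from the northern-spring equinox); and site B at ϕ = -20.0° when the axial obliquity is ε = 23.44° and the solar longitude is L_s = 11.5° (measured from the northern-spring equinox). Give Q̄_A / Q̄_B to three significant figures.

Q̄_A / Q̄_B ≈ 0.130

— Configuration A (ϕ=+67.9°):
Solar declination: sin δ = sin ε · sin L_s = sin 23.44° × sin 211.6° = -0.20844, so δ = -12.031°.
cos h₀ = −tan(+67.9°) tan(-12.031°) = 0.5248, h₀ = 1.0183 rad.
Bracket: h₀ sin ϕ sin δ + cos ϕ cos δ sin h₀ = 1.0183×0.92653×-0.20844 + 0.37622×0.97804×0.85120 = -0.196660 + 0.313206 = 0.116546.
Q̄ = (S_0/π) × [bracket] = (1361/π) × 0.116546 = 50.490 W/m².
— Configuration B (ϕ=-20.0°):
Solar declination: sin δ = sin ε · sin L_s = sin 23.44° × sin 11.5° = 0.07931, so δ = +4.549°.
cos h₀ = −tan(-20.0°) tan(+4.549°) = 0.0290, h₀ = 1.5418 rad.
Bracket: h₀ sin ϕ sin δ + cos ϕ cos δ sin h₀ = 1.5418×-0.34202×0.07931 + 0.93969×0.99685×0.99958 = -0.041822 + 0.936337 = 0.894515.
Q̄ = (S_0/π) × [bracket] = (1361/π) × 0.894515 = 387.52 W/m².
Ratio Q̄_A / Q̄_B = 50.490 / 387.52 = 0.1303.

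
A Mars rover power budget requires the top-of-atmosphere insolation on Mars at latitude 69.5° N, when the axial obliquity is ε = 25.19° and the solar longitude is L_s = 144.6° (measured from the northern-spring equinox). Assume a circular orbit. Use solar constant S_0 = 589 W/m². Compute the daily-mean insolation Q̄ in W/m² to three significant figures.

Solar declination: sin δ = sin ε · sin L_s = sin 25.19° × sin 144.6° = 0.24655, so δ = +14.274°.
cos h₀ = −tan(+69.5°) tan(+14.274°) = -0.6804, h₀ = 2.3192 rad.
Bracket: h₀ sin ϕ sin δ + cos ϕ cos δ sin h₀ = 2.3192×0.93667×0.24655 + 0.35021×0.96913×0.73280 = 0.535587 + 0.248712 = 0.784299.
Q̄ = (S_0/π) × [bracket] = (589/π) × 0.784299 = 147.0 W/m².

Q̄ ≈ 147 W/m²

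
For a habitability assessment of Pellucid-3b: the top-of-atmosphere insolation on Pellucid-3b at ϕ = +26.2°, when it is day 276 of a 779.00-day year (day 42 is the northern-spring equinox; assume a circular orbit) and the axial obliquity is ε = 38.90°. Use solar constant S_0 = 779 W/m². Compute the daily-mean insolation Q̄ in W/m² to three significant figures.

Q̄ ≈ 293 W/m²

Solar longitude: L_s = 360° × (276 − 42)/779.00 = 108.139°.
sin δ = sin 38.90° × sin 108.139° = 0.59676, so δ = +36.638°.
cos h₀ = −tan(+26.2°) tan(+36.638°) = -0.3659, h₀ = 1.9454 rad.
Bracket: h₀ sin ϕ sin δ + cos ϕ cos δ sin h₀ = 1.9454×0.44151×0.59676 + 0.89726×0.80242×0.93064 = 0.512565 + 0.670042 = 1.182607.
Q̄ = (S_0/π) × [bracket] = (779/π) × 1.182607 = 293.2 W/m².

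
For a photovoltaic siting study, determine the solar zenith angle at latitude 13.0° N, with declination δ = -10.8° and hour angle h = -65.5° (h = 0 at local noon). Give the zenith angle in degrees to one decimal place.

cos θ_z = sin φ sin δ + cos φ cos δ cos h = -0.042152 + 0.396908 = 0.354756.
θ_z = arccos(0.354756) = 69.2°.

θ_z = 69.2°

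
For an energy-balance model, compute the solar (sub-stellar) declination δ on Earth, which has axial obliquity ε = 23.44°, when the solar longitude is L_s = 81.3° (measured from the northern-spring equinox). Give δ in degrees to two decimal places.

sin δ = sin ε · sin L_s = sin 23.44° × sin 81.3° = 0.393212.
δ = arcsin(0.393212) = +23.15°.

δ = +23.15°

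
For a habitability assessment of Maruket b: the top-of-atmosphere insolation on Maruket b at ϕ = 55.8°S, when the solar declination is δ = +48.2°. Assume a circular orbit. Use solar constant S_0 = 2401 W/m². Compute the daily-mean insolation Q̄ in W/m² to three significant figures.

cos h₀ = −tan(-55.8°) tan(+48.200°) = 1.6457 ≥ 1 ⇒ polar night, h₀ = 0 and Q̄ = 0.

Q̄ ≈ 0.00 W/m²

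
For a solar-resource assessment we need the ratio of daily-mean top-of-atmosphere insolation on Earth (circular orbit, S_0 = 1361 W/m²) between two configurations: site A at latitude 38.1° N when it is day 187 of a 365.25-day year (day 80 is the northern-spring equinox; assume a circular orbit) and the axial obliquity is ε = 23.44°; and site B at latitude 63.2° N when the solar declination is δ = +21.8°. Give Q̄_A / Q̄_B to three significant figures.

Q̄_A / Q̄_B ≈ 1.05

— Configuration A (ϕ=+38.1°):
Solar longitude: L_s = 360° × (187 − 80)/365.25 = 105.462°.
sin δ = sin 23.44° × sin 105.462° = 0.38339, so δ = +22.544°.
cos h₀ = −tan(+38.1°) tan(+22.544°) = -0.3255, h₀ = 1.9023 rad.
Bracket: h₀ sin ϕ sin δ + cos ϕ cos δ sin h₀ = 1.9023×0.61704×0.38339 + 0.78694×0.92359×0.94555 = 0.450021 + 0.687235 = 1.137256.
Q̄ = (S_0/π) × [bracket] = (1361/π) × 1.137256 = 492.68 W/m².
— Configuration B (ϕ=+63.2°):
cos h₀ = −tan(+63.2°) tan(+21.800°) = -0.7918, h₀ = 2.4846 rad.
Bracket: h₀ sin ϕ sin δ + cos ϕ cos δ sin h₀ = 2.4846×0.89259×0.37137 + 0.45088×0.92849×0.61077 = 0.823598 + 0.255691 = 1.079289.
Q̄ = (S_0/π) × [bracket] = (1361/π) × 1.079289 = 467.57 W/m².
Ratio Q̄_A / Q̄_B = 492.68 / 467.57 = 1.054.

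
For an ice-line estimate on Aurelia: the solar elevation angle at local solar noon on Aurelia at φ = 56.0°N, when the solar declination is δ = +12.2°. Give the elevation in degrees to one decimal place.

46.2°

At local noon the hour angle is zero, so the zenith angle equals |φ − δ| = |+56.0° − (+12.200°)| = 43.800°.
Elevation = 90° − 43.800° = 46.2°.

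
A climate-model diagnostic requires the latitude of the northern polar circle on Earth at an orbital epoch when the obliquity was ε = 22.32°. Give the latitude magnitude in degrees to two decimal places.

67.68°

The polar circle is the lowest latitude that experiences at least one full rotation of continuous daylight at the northern-summer solstice; it lies at |φ| = 90° − ε = 90° − 22.32° = 67.68°.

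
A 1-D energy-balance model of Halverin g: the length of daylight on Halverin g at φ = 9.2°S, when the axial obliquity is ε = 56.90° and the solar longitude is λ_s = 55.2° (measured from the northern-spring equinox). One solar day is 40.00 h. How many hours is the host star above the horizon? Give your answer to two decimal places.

18.04 h

Solar declination: sin δ = sin ε · sin λ_s = sin 56.90° × sin 55.2° = 0.68789, so δ = +43.463°.
cos H₀ = −tan φ · tan δ = −tan(-9.2°) × tan(+43.463°) = 0.1535, so H₀ = 1.4167 rad = 81.17°.
Daylight = 2H₀/(2π) × 40.00 h = (1.4167/π) × 40.00 = 18.04 h.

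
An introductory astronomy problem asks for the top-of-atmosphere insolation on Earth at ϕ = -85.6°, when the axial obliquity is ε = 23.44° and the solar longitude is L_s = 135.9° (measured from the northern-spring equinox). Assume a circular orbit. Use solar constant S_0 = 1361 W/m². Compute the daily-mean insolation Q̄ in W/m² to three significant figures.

Solar declination: sin δ = sin ε · sin L_s = sin 23.44° × sin 135.9° = 0.27683, so δ = +16.071°.
cos h₀ = −tan(-85.6°) tan(+16.071°) = 3.7440 ≥ 1 ⇒ polar night, h₀ = 0 and Q̄ = 0.

Q̄ ≈ 0.00 W/m²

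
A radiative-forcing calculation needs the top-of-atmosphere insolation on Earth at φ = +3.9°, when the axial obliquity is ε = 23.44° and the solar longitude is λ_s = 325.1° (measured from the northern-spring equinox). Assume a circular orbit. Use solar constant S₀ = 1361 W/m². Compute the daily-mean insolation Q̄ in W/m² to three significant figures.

Solar declination: sin δ = sin ε · sin λ_s = sin 23.44° × sin 325.1° = -0.22759, so δ = -13.155°.
cos H₀ = −tan(+3.9°) tan(-13.155°) = 0.0159, H₀ = 1.5549 rad.
Bracket: H₀ sin φ sin δ + cos φ cos δ sin H₀ = 1.5549×0.06802×-0.22759 + 0.99768×0.97376×0.99987 = -0.024071 + 0.971375 = 0.947304.
Q̄ = (S₀/π) × [bracket] = (1361/π) × 0.947304 = 410.4 W/m².

Q̄ ≈ 410 W/m²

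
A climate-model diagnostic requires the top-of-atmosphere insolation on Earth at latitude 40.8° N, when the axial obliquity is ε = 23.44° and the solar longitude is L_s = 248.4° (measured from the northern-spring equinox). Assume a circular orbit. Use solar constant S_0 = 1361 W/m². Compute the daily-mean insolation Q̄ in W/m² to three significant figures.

Solar declination: sin δ = sin ε · sin L_s = sin 23.44° × sin 248.4° = -0.36985, so δ = -21.707°.
cos h₀ = −tan(+40.8°) tan(-21.707°) = 0.3436, h₀ = 1.2200 rad.
Bracket: h₀ sin ϕ sin δ + cos ϕ cos δ sin h₀ = 1.2200×0.65342×-0.36985 + 0.75700×0.92909×0.93911 = -0.294834 + 0.660496 = 0.365662.
Q̄ = (S_0/π) × [bracket] = (1361/π) × 0.365662 = 158.4 W/m².

Q̄ ≈ 158 W/m²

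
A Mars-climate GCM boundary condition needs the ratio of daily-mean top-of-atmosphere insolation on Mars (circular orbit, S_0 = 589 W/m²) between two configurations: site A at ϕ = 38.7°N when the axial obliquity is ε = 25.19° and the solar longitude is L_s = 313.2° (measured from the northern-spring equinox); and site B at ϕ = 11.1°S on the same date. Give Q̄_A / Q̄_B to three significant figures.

Q̄_A / Q̄_B ≈ 0.450

— Configuration A (ϕ=+38.7°):
Solar declination: sin δ = sin ε · sin L_s = sin 25.19° × sin 313.2° = -0.31026, so δ = -18.075°.
cos h₀ = −tan(+38.7°) tan(-18.075°) = 0.2615, h₀ = 1.3062 rad.
Bracket: h₀ sin ϕ sin δ + cos ϕ cos δ sin h₀ = 1.3062×0.62524×-0.31026 + 0.78043×0.95065×0.96521 = -0.253386 + 0.716105 = 0.462719.
Q̄ = (S_0/π) × [bracket] = (589/π) × 0.462719 = 86.753 W/m².
— Configuration B (ϕ=-11.1°):
cos h₀ = −tan(-11.1°) tan(-18.075°) = -0.0640, h₀ = 1.6349 rad.
Bracket: h₀ sin ϕ sin δ + cos ϕ cos δ sin h₀ = 1.6349×-0.19252×-0.31026 + 0.98129×0.95065×0.99795 = 0.097655 + 0.930951 = 1.028606.
Q̄ = (S_0/π) × [bracket] = (589/π) × 1.028606 = 192.85 W/m².
Ratio Q̄_A / Q̄_B = 86.753 / 192.85 = 0.4498.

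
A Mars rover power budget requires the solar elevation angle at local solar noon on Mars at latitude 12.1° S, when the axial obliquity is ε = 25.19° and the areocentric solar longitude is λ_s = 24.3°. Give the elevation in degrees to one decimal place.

67.8°

sin δ = sin 25.19° × sin 24.3° = 0.17515, so δ = +10.087°.
At local noon the hour angle is zero, so the zenith angle equals |φ − δ| = |-12.1° − (+10.087°)| = 22.187°.
Elevation = 90° − 22.187° = 67.8°.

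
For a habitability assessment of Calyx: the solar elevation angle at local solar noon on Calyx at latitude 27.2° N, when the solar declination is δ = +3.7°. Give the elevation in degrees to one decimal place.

66.5°

At local noon the hour angle is zero, so the zenith angle equals |ϕ − δ| = |+27.2° − (+3.700°)| = 23.500°.
Elevation = 90° − 23.500° = 66.5°.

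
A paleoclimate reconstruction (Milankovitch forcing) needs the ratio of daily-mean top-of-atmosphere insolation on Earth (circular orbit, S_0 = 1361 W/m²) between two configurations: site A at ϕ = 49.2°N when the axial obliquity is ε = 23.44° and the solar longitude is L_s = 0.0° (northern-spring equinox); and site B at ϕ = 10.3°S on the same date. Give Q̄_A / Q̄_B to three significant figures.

Q̄_A / Q̄_B ≈ 0.664

— Configuration A (ϕ=+49.2°):
Solar declination: sin δ = sin ε · sin L_s = sin 23.44° × sin 0.0° = 0.00000, so δ = +0.000°.
cos h₀ = −tan(+49.2°) tan(+0.000°) = -0.0000, h₀ = 1.5708 rad.
Bracket: h₀ sin ϕ sin δ + cos ϕ cos δ sin h₀ = 1.5708×0.75700×0.00000 + 0.65342×1.00000×1.00000 = 0.000000 + 0.653420 = 0.653420.
Q̄ = (S_0/π) × [bracket] = (1361/π) × 0.653420 = 283.07 W/m².
— Configuration B (ϕ=-10.3°):
cos h₀ = −tan(-10.3°) tan(+0.000°) = 0.0000, h₀ = 1.5708 rad.
Bracket: h₀ sin ϕ sin δ + cos ϕ cos δ sin h₀ = 1.5708×-0.17880×0.00000 + 0.98389×1.00000×1.00000 = -0.000000 + 0.983890 = 0.983890.
Q̄ = (S_0/π) × [bracket] = (1361/π) × 0.983890 = 426.24 W/m².
Ratio Q̄_A / Q̄_B = 283.07 / 426.24 = 0.6641.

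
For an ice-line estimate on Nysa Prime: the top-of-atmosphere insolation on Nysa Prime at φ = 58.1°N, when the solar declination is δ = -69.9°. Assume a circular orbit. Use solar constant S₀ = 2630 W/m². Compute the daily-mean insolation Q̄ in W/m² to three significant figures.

Q̄ ≈ 0.00 W/m²

cos H₀ = −tan(+58.1°) tan(-69.900°) = 4.3902 ≥ 1 ⇒ polar night, H₀ = 0 and Q̄ = 0.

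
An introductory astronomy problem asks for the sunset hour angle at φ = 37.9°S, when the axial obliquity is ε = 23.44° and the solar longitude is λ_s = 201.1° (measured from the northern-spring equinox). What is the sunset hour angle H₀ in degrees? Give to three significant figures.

Solar declination: sin δ = sin ε · sin λ_s = sin 23.44° × sin 201.1° = -0.14320, so δ = -8.233°.
cos H₀ = −tan φ · tan δ = −tan(-37.9°) × tan(-8.233°) = -0.1126, so H₀ = 1.6837 rad = 96.47°.

H₀ = 96.5°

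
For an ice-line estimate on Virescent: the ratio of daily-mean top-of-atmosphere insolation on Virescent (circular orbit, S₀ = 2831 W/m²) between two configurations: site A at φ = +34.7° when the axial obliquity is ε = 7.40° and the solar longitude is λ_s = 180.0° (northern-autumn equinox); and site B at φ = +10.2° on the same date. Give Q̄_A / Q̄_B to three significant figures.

— Configuration A (φ=+34.7°):
Solar declination: sin δ = sin ε · sin λ_s = sin 7.40° × sin 180.0° = 0.00000, so δ = +0.000°.
cos H₀ = −tan(+34.7°) tan(+0.000°) = -0.0000, H₀ = 1.5708 rad.
Bracket: H₀ sin φ sin δ + cos φ cos δ sin H₀ = 1.5708×0.56928×0.00000 + 0.82214×1.00000×1.00000 = 0.000000 + 0.822140 = 0.822140.
Q̄ = (S₀/π) × [bracket] = (2831/π) × 0.822140 = 740.86 W/m².
— Configuration B (φ=+10.2°):
cos H₀ = −tan(+10.2°) tan(+0.000°) = -0.0000, H₀ = 1.5708 rad.
Bracket: H₀ sin φ sin δ + cos φ cos δ sin H₀ = 1.5708×0.17708×0.00000 + 0.98420×1.00000×1.00000 = 0.000000 + 0.984200 = 0.984200.
Q̄ = (S₀/π) × [bracket] = (2831/π) × 0.984200 = 886.90 W/m².
Ratio Q̄_A / Q̄_B = 740.86 / 886.90 = 0.8353.

Q̄_A / Q̄_B ≈ 0.835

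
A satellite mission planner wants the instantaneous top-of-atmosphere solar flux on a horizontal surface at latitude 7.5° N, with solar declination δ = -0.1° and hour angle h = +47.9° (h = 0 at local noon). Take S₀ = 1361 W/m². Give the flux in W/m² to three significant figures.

cos θ_z = sin φ sin δ + cos φ cos δ cos h = -0.000228 + 0.664690 = 0.664462.
Flux = S₀ · cos θ_z = 1361 × 0.664462 = 904.3 W/m².

904 W/m²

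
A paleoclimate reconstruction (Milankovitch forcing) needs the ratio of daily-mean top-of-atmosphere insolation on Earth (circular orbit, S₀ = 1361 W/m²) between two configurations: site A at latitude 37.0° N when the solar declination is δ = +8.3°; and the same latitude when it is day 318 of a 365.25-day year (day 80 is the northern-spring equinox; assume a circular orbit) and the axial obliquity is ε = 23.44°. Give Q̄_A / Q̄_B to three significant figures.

— Configuration A (φ=+37.0°):
cos H₀ = −tan(+37.0°) tan(+8.300°) = -0.1099, H₀ = 1.6810 rad.
Bracket: H₀ sin φ sin δ + cos φ cos δ sin H₀ = 1.6810×0.60182×0.14436 + 0.79864×0.98953×0.99394 = 0.146043 + 0.785489 = 0.931532.
Q̄ = (S₀/π) × [bracket] = (1361/π) × 0.931532 = 403.56 W/m².
— Configuration B (φ=+37.0°):
Solar longitude: λ_s = 360° × (318 − 80)/365.25 = 234.579°.
sin δ = sin 23.44° × sin 234.579° = -0.32416, so δ = -18.915°.
cos H₀ = −tan(+37.0°) tan(-18.915°) = 0.2582, H₀ = 1.3096 rad.
Bracket: H₀ sin φ sin δ + cos φ cos δ sin H₀ = 1.3096×0.60182×-0.32416 + 0.79864×0.94600×0.96609 = -0.255485 + 0.729894 = 0.474409.
Q̄ = (S₀/π) × [bracket] = (1361/π) × 0.474409 = 205.52 W/m².
Ratio Q̄_A / Q̄_B = 403.56 / 205.52 = 1.964.

Q̄_A / Q̄_B ≈ 1.96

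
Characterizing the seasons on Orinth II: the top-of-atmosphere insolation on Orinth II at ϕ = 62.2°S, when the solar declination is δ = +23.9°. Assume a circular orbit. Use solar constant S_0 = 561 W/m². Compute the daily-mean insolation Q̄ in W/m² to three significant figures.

cos h₀ = −tan(-62.2°) tan(+23.900°) = 0.8405, h₀ = 0.5726 rad.
Bracket: h₀ sin ϕ sin δ + cos ϕ cos δ sin h₀ = 0.5726×-0.88458×0.40514 + 0.46639×0.91425×0.54183 = -0.205208 + 0.231035 = 0.025827.
Q̄ = (S_0/π) × [bracket] = (561/π) × 0.025827 = 4.612 W/m².

Q̄ ≈ 4.61 W/m²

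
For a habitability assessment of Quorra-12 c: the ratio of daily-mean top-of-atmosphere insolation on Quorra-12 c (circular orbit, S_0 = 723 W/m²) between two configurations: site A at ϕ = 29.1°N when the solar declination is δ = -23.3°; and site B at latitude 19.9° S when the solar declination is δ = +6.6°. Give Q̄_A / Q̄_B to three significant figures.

— Configuration A (ϕ=+29.1°):
cos h₀ = −tan(+29.1°) tan(-23.300°) = 0.2397, h₀ = 1.3287 rad.
Bracket: h₀ sin ϕ sin δ + cos ϕ cos δ sin h₀ = 1.3287×0.48634×-0.39555 + 0.87377×0.91845×0.97085 = -0.255604 + 0.779121 = 0.523517.
Q̄ = (S_0/π) × [bracket] = (723/π) × 0.523517 = 120.48 W/m².
— Configuration B (ϕ=-19.9°):
cos h₀ = −tan(-19.9°) tan(+6.600°) = 0.0419, h₀ = 1.5289 rad.
Bracket: h₀ sin ϕ sin δ + cos ϕ cos δ sin h₀ = 1.5289×-0.34038×0.11494 + 0.94029×0.99337×0.99912 = -0.059816 + 0.933234 = 0.873418.
Q̄ = (S_0/π) × [bracket] = (723/π) × 0.873418 = 201.01 W/m².
Ratio Q̄_A / Q̄_B = 120.48 / 201.01 = 0.5994.

Q̄_A / Q̄_B ≈ 0.599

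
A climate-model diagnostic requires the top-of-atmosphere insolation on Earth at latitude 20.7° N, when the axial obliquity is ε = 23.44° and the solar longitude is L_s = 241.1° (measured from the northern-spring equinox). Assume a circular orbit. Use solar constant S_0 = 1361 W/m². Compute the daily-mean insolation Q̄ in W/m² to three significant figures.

Q̄ ≈ 300 W/m²

Solar declination: sin δ = sin ε · sin L_s = sin 23.44° × sin 241.1° = -0.34825, so δ = -20.380°.
cos h₀ = −tan(+20.7°) tan(-20.380°) = 0.1404, h₀ = 1.4300 rad.
Bracket: h₀ sin ϕ sin δ + cos ϕ cos δ sin h₀ = 1.4300×0.35347×-0.34825 + 0.93544×0.93740×0.99010 = -0.176027 + 0.868200 = 0.692173.
Q̄ = (S_0/π) × [bracket] = (1361/π) × 0.692173 = 299.9 W/m².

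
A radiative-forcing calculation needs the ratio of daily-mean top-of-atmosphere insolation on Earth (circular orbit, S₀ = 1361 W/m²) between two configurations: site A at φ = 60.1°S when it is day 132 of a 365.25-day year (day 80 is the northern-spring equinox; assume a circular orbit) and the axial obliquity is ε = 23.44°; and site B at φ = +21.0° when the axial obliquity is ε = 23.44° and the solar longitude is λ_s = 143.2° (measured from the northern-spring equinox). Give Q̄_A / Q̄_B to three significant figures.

Q̄_A / Q̄_B ≈ 0.124

— Configuration A (φ=-60.1°):
Solar longitude: λ_s = 360° × (132 − 80)/365.25 = 51.253°.
sin δ = sin 23.44° × sin 51.253° = 0.31024, so δ = +18.074°.
cos H₀ = −tan(-60.1°) tan(+18.074°) = 0.5675, H₀ = 0.9673 rad.
Bracket: H₀ sin φ sin δ + cos φ cos δ sin H₀ = 0.9673×-0.86690×0.31024 + 0.49849×0.95066×0.82335 = -0.260152 + 0.390181 = 0.130029.
Q̄ = (S₀/π) × [bracket] = (1361/π) × 0.130029 = 56.331 W/m².
— Configuration B (φ=+21.0°):
Solar declination: sin δ = sin ε · sin λ_s = sin 23.44° × sin 143.2° = 0.23828, so δ = +13.785°.
cos H₀ = −tan(+21.0°) tan(+13.785°) = -0.0942, H₀ = 1.6651 rad.
Bracket: H₀ sin φ sin δ + cos φ cos δ sin H₀ = 1.6651×0.35837×0.23828 + 0.93358×0.97120×0.99556 = 0.142187 + 0.902667 = 1.044854.
Q̄ = (S₀/π) × [bracket] = (1361/π) × 1.044854 = 452.65 W/m².
Ratio Q̄_A / Q̄_B = 56.331 / 452.65 = 0.1244.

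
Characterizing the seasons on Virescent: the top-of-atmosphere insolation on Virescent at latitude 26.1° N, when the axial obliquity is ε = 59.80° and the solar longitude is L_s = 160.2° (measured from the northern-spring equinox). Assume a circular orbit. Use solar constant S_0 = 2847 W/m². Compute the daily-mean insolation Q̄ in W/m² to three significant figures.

Q̄ ≈ 970 W/m²

Solar declination: sin δ = sin ε · sin L_s = sin 59.80° × sin 160.2° = 0.29276, so δ = +17.023°.
cos h₀ = −tan(+26.1°) tan(+17.023°) = -0.1500, h₀ = 1.7214 rad.
Bracket: h₀ sin ϕ sin δ + cos ϕ cos δ sin h₀ = 1.7214×0.43994×0.29276 + 0.89803×0.95619×0.98869 = 0.221711 + 0.848976 = 1.070687.
Q̄ = (S_0/π) × [bracket] = (2847/π) × 1.070687 = 970.3 W/m².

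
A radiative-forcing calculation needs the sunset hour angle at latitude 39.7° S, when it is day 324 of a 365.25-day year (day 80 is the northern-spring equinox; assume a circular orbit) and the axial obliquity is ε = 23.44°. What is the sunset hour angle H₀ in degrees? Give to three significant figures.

H₀ = 108°

Solar longitude: λ_s = 360° × (324 − 80)/365.25 = 240.493°.
sin δ = sin 23.44° × sin 240.493° = -0.34619, so δ = -20.255°.
cos H₀ = −tan φ · tan δ = −tan(-39.7°) × tan(-20.255°) = -0.3064, so H₀ = 1.8822 rad = 107.84°.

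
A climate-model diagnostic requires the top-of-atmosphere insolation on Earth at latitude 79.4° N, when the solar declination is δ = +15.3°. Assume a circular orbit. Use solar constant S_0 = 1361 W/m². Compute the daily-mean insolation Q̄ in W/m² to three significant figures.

cos h₀ = −tan(+79.4°) tan(+15.300°) = -1.4618 ≤ −1 ⇒ polar day, h₀ = π.
Bracket: h₀ sin ϕ sin δ + cos ϕ cos δ sin h₀ = 3.1416×0.98294×0.26387 + 0.18395×0.96456×0.00000 = 0.814832 + 0.000000 = 0.814832.
Q̄ = (S_0/π) × [bracket] = (1361/π) × 0.814832 = 353.0 W/m².

Q̄ ≈ 353 W/m²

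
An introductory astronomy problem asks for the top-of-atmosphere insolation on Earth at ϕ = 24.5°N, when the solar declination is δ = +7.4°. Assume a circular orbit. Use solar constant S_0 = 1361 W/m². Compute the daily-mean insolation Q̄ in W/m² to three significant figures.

cos h₀ = −tan(+24.5°) tan(+7.400°) = -0.0592, h₀ = 1.6300 rad.
Bracket: h₀ sin ϕ sin δ + cos ϕ cos δ sin h₀ = 1.6300×0.41469×0.12880 + 0.90996×0.99167×0.99825 = 0.087062 + 0.900801 = 0.987863.
Q̄ = (S_0/π) × [bracket] = (1361/π) × 0.987863 = 428.0 W/m².

Q̄ ≈ 428 W/m²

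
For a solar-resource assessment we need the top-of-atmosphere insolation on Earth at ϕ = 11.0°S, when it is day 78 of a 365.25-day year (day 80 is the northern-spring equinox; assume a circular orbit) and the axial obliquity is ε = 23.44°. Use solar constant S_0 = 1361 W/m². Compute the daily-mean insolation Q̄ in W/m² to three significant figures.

Q̄ ≈ 427 W/m²

Solar longitude: L_s = 360° × (78 − 80)/365.25 = -1.971°, i.e. -1.971° + 360° = 358.029°.
sin δ = sin 23.44° × sin 358.029° = -0.01368, so δ = -0.784°.
cos h₀ = −tan(-11.0°) tan(-0.784°) = -0.0027, h₀ = 1.5735 rad.
Bracket: h₀ sin ϕ sin δ + cos ϕ cos δ sin h₀ = 1.5735×-0.19081×-0.01368 + 0.98163×0.99991×1.00000 = 0.004107 + 0.981542 = 0.985649.
Q̄ = (S_0/π) × [bracket] = (1361/π) × 0.985649 = 427.0 W/m².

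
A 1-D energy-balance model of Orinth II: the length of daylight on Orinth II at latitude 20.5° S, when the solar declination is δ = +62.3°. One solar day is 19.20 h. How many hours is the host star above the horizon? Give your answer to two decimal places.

cos h₀ = −tan ϕ · tan δ = −tan(-20.5°) × tan(+62.300°) = 0.7121, so h₀ = 0.7782 rad = 44.59°.
Daylight = 2h₀/(2π) × 19.20 h = (0.7782/π) × 19.20 = 4.76 h.

4.76 h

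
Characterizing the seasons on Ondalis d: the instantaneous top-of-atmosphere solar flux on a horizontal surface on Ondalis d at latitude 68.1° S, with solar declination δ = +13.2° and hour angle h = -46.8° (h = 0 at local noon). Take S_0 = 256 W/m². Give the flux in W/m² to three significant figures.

9.40 W/m²

cos θ_z = sin ϕ sin δ + cos ϕ cos δ cos h = -0.211872 + 0.248582 = 0.036710.
Flux = S_0 · cos θ_z = 256 × 0.036710 = 9.398 W/m².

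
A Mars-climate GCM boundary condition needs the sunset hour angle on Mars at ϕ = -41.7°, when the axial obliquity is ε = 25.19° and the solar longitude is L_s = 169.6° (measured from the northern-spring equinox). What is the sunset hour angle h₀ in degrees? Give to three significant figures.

Solar declination: sin δ = sin ε · sin L_s = sin 25.19° × sin 169.6° = 0.07683, so δ = +4.407°.
cos h₀ = −tan ϕ · tan δ = −tan(-41.7°) × tan(+4.407°) = 0.0687, so h₀ = 1.5021 rad = 86.06°.

h₀ = 86.1°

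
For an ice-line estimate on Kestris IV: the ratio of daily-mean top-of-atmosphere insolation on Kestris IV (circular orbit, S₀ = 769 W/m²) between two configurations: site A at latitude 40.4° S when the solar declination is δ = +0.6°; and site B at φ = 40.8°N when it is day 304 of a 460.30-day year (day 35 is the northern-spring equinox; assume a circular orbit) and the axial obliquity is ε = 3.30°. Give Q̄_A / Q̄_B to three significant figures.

Q̄_A / Q̄_B ≈ 1.03

— Configuration A (φ=-40.4°):
cos H₀ = −tan(-40.4°) tan(+0.600°) = 0.0089, H₀ = 1.5619 rad.
Bracket: H₀ sin φ sin δ + cos φ cos δ sin H₀ = 1.5619×-0.64812×0.01047 + 0.76154×0.99995×0.99996 = -0.010599 + 0.761471 = 0.750872.
Q̄ = (S₀/π) × [bracket] = (769/π) × 0.750872 = 183.80 W/m².
— Configuration B (φ=+40.8°):
Solar longitude: λ_s = 360° × (304 − 35)/460.30 = 210.385°.
sin δ = sin 3.30° × sin 210.385° = -0.02912, so δ = -1.668°.
cos H₀ = −tan(+40.8°) tan(-1.668°) = 0.0251, H₀ = 1.5457 rad.
Bracket: H₀ sin φ sin δ + cos φ cos δ sin H₀ = 1.5457×0.65342×-0.02912 + 0.75700×0.99958×0.99968 = -0.029411 + 0.756440 = 0.727029.
Q̄ = (S₀/π) × [bracket] = (769/π) × 0.727029 = 177.96 W/m².
Ratio Q̄_A / Q̄_B = 183.80 / 177.96 = 1.033.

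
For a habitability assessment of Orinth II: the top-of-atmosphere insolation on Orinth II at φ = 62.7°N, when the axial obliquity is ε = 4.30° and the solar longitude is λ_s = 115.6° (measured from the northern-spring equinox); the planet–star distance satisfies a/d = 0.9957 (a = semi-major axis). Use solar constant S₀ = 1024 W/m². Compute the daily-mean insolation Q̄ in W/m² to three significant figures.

Solar declination: sin δ = sin ε · sin λ_s = sin 4.30° × sin 115.6° = 0.06762, so δ = +3.877°.
cos H₀ = −tan(+62.7°) tan(+3.877°) = -0.1313, H₀ = 1.7025 rad.
Bracket: H₀ sin φ sin δ + cos φ cos δ sin H₀ = 1.7025×0.88862×0.06762 + 0.45865×0.99771×0.99134 = 0.102301 + 0.453637 = 0.555938.
Inverse-square distance factor (a/d)² = 0.9957² = 0.991418.
Q̄ = (S₀/π) × 0.991418 × [bracket] = (1024/π) × 0.991418 × 0.555938 = 179.7 W/m².

Q̄ ≈ 180 W/m²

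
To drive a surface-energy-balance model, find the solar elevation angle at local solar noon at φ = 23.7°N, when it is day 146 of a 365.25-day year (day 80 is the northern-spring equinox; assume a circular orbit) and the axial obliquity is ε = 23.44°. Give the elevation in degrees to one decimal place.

87.4°

Solar longitude: λ_s = 360° × (146 − 80)/365.25 = 65.051°.
sin δ = sin 23.44° × sin 65.051° = 0.36067, so δ = +21.141°.
At local noon the hour angle is zero, so the zenith angle equals |φ − δ| = |+23.7° − (+21.141°)| = 2.559°.
Elevation = 90° − 2.559° = 87.4°.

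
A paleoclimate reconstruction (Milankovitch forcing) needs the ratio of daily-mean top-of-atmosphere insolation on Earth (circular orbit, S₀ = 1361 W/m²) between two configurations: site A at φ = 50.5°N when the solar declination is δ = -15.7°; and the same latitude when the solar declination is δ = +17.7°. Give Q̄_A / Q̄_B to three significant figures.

— Configuration A (φ=+50.5°):
cos H₀ = −tan(+50.5°) tan(-15.700°) = 0.3410, H₀ = 1.2228 rad.
Bracket: H₀ sin φ sin δ + cos φ cos δ sin H₀ = 1.2228×0.77162×-0.27060 + 0.63608×0.96269×0.94007 = -0.255321 + 0.575650 = 0.320329.
Q̄ = (S₀/π) × [bracket] = (1361/π) × 0.320329 = 138.77 W/m².
— Configuration B (φ=+50.5°):
cos H₀ = −tan(+50.5°) tan(+17.700°) = -0.3871, H₀ = 1.9683 rad.
Bracket: H₀ sin φ sin δ + cos φ cos δ sin H₀ = 1.9683×0.77162×0.30403 + 0.63608×0.95266×0.92202 = 0.461755 + 0.558715 = 1.020470.
Q̄ = (S₀/π) × [bracket] = (1361/π) × 1.020470 = 442.09 W/m².
Ratio Q̄_A / Q̄_B = 138.77 / 442.09 = 0.3139.

Q̄_A / Q̄_B ≈ 0.314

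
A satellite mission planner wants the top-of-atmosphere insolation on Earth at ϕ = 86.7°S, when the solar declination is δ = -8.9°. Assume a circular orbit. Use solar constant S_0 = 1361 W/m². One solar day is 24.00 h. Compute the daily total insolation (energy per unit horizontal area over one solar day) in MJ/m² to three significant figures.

18.2 MJ/m²

cos h₀ = −tan(-86.7°) tan(-8.900°) = -2.7159 ≤ −1 ⇒ polar day, h₀ = π.
Bracket: h₀ sin ϕ sin δ + cos ϕ cos δ sin h₀ = 3.1416×-0.99834×-0.15471 + 0.05756×0.98796×0.00000 = 0.485230 + 0.000000 = 0.485230.
Q̄ = (S_0/π) × [bracket] = (1361/π) × 0.485230 = 210.21 W/m².
Daily total = Q̄ × 24.00 h × 3600 s/h = 210.21 × 24.00 × 3600 / 10⁶ = 18.16 MJ/m².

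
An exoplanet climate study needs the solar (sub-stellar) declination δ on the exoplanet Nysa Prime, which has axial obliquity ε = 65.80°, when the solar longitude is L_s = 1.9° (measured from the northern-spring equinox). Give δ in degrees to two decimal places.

δ = +1.73°

sin δ = sin ε · sin L_s = sin 65.80° × sin 1.9° = 0.030242.
δ = arcsin(0.030242) = +1.73°.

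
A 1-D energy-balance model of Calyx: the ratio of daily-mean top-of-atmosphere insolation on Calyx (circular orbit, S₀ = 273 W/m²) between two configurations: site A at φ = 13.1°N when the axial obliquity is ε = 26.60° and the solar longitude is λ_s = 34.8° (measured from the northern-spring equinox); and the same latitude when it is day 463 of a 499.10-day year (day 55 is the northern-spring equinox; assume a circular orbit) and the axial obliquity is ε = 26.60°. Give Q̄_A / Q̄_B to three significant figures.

— Configuration A (φ=+13.1°):
Solar declination: sin δ = sin ε · sin λ_s = sin 26.60° × sin 34.8° = 0.25554, so δ = +14.806°.
cos H₀ = −tan(+13.1°) tan(+14.806°) = -0.0615, H₀ = 1.6323 rad.
Bracket: H₀ sin φ sin δ + cos φ cos δ sin H₀ = 1.6323×0.22665×0.25554 + 0.97398×0.96680×0.99811 = 0.094540 + 0.939864 = 1.034404.
Q̄ = (S₀/π) × [bracket] = (273/π) × 1.034404 = 89.888 W/m².
— Configuration B (φ=+13.1°):
Solar longitude: λ_s = 360° × (463 − 55)/499.10 = 294.290°.
sin δ = sin 26.60° × sin 294.290° = -0.40812, so δ = -24.087°.
cos H₀ = −tan(+13.1°) tan(-24.087°) = 0.1040, H₀ = 1.4666 rad.
Bracket: H₀ sin φ sin δ + cos φ cos δ sin H₀ = 1.4666×0.22665×-0.40812 + 0.97398×0.91293×0.99457 = -0.135661 + 0.884347 = 0.748686.
Q̄ = (S₀/π) × [bracket] = (273/π) × 0.748686 = 65.060 W/m².
Ratio Q̄_A / Q̄_B = 89.888 / 65.060 = 1.382.

Q̄_A / Q̄_B ≈ 1.38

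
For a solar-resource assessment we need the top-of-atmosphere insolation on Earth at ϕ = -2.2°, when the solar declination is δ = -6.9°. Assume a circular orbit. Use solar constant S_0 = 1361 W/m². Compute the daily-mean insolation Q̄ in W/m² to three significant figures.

Q̄ ≈ 433 W/m²

cos h₀ = −tan(-2.2°) tan(-6.900°) = -0.0046, h₀ = 1.5754 rad.
Bracket: h₀ sin ϕ sin δ + cos ϕ cos δ sin h₀ = 1.5754×-0.03839×-0.12014 + 0.99926×0.99276×0.99999 = 0.007266 + 0.992015 = 0.999281.
Q̄ = (S_0/π) × [bracket] = (1361/π) × 0.999281 = 432.9 W/m².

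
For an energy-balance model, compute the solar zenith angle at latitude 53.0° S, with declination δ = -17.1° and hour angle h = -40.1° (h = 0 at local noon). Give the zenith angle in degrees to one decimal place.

cos θ_z = sin φ sin δ + cos φ cos δ cos h = 0.234831 + 0.439991 = 0.674822.
θ_z = arccos(0.674822) = 47.6°.

θ_z = 47.6°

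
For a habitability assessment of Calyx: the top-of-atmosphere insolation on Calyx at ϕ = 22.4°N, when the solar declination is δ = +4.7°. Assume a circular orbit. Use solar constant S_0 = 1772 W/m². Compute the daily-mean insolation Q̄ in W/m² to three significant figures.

cos h₀ = −tan(+22.4°) tan(+4.700°) = -0.0339, h₀ = 1.6047 rad.
Bracket: h₀ sin ϕ sin δ + cos ϕ cos δ sin h₀ = 1.6047×0.38107×0.08194 + 0.92455×0.99664×0.99943 = 0.050107 + 0.920918 = 0.971025.
Q̄ = (S_0/π) × [bracket] = (1772/π) × 0.971025 = 547.7 W/m².

Q̄ ≈ 548 W/m²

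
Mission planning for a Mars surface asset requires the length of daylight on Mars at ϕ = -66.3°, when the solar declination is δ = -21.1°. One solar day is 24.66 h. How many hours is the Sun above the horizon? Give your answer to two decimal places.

20.76 h

cos h₀ = −tan ϕ · tan δ = −tan(-66.3°) × tan(-21.100°) = -0.8790, so h₀ = 2.6446 rad = 151.53°.
Daylight = 2h₀/(2π) × 24.66 h = (2.6446/π) × 24.66 = 20.76 h.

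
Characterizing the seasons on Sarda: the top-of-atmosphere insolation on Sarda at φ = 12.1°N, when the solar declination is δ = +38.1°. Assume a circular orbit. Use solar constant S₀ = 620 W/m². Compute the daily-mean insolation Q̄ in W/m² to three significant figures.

cos H₀ = −tan(+12.1°) tan(+38.100°) = -0.1681, H₀ = 1.7397 rad.
Bracket: H₀ sin φ sin δ + cos φ cos δ sin H₀ = 1.7397×0.20962×0.61704 + 0.97778×0.78694×0.98577 = 0.225020 + 0.758505 = 0.983525.
Q̄ = (S₀/π) × [bracket] = (620/π) × 0.983525 = 194.1 W/m².

Q̄ ≈ 194 W/m²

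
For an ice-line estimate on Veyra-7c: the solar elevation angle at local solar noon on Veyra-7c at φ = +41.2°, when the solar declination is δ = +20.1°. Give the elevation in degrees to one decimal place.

At local noon the hour angle is zero, so the zenith angle equals |φ − δ| = |+41.2° − (+20.100°)| = 21.100°.
Elevation = 90° − 21.100° = 68.9°.

68.9°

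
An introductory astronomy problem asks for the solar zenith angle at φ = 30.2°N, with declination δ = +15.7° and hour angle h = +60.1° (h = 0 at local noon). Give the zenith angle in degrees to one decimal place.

θ_z = 56.6°

cos θ_z = sin φ sin δ + cos φ cos δ cos h = 0.136117 + 0.414757 = 0.550874.
θ_z = arccos(0.550874) = 56.6°.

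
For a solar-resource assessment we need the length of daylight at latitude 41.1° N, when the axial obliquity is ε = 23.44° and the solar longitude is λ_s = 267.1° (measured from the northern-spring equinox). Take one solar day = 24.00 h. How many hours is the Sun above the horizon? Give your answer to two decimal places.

9.04 h

Solar declination: sin δ = sin ε · sin λ_s = sin 23.44° × sin 267.1° = -0.39728, so δ = -23.408°.
cos H₀ = −tan φ · tan δ = −tan(+41.1°) × tan(-23.408°) = 0.3777, so H₀ = 1.1835 rad = 67.81°.
Daylight = 2H₀/(2π) × 24.00 h = (1.1835/π) × 24.00 = 9.04 h.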